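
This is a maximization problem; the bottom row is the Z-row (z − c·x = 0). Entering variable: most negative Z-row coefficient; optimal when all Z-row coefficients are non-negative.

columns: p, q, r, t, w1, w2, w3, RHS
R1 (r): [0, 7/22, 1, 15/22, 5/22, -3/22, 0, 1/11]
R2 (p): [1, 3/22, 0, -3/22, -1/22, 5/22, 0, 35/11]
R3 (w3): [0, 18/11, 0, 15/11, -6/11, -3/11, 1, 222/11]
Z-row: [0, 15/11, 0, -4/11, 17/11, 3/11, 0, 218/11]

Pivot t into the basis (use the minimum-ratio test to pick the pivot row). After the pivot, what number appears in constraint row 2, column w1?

0

Ratio test on column t — row 1: (1/11)/(15/22) = 2/15; row 2: entry -3/22 ≤ 0; row 3: (222/11)/(15/11) = 74/5. Minimum is 2/15 at row 1 (r leaves); pivot element 15/22.
Divide row 1 by 15/22; eliminate column t from the other rows.
Row 2 update in column w1: -1/22 − (-3/22)·(1/3) = 0.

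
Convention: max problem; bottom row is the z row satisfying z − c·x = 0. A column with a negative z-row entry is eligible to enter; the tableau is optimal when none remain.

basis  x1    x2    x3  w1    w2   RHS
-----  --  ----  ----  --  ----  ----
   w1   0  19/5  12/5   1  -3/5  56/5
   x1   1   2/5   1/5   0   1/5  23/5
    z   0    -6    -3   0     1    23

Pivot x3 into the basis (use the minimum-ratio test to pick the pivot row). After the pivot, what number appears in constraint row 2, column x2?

1/12

Ratio test on column x3 — row 1: (56/5)/(12/5) = 14/3; row 2: (23/5)/(1/5) = 23. Minimum is 14/3 at row 1 (w1 leaves); pivot element 12/5.
Divide row 1 by 12/5; eliminate column x3 from the other rows.
Row 2 update in column x2: 2/5 − (1/5)·(19/12) = 1/12.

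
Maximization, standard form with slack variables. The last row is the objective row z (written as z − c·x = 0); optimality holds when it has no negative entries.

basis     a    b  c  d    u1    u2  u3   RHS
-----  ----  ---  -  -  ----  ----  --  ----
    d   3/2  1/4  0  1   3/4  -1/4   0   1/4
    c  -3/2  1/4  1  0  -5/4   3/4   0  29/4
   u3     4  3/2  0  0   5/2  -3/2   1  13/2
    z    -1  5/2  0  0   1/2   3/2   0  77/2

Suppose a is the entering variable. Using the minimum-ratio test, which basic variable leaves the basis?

d

Column a entries and ratios — d: (1/4)/(3/2) = 1/6; c: -3/2 ≤ 0, skip; u3: (13/2)/4 = 13/8.
Smallest ratio is 1/6 in the row of d, so d leaves.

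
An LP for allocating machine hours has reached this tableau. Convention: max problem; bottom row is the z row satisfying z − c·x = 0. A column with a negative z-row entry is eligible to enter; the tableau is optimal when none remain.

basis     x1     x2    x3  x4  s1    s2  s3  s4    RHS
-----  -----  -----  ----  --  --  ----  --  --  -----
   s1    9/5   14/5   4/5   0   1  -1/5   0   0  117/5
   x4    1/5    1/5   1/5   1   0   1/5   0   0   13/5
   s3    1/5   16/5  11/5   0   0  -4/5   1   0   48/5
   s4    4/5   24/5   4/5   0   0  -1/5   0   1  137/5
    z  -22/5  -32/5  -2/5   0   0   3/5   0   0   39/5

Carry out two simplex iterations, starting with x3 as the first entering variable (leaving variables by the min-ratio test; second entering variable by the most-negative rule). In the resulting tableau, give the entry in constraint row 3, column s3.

5/16

Ratio test on column x3 — row 1: (117/5)/(4/5) = 117/4; row 2: (13/5)/(1/5) = 13; row 3: (48/5)/(11/5) = 48/11; row 4: (137/5)/(4/5) = 137/4. Minimum is 48/11 at row 3 (s3 leaves); pivot element 11/5.
Divide row 3 by 11/5; eliminate column x3 from the other rows.
Second iteration: most negative z-row entry is -64/11 in column x2, so x2 enters.
Ratio test on column x2 — row 1: (219/11)/(18/11) = 73/6; row 2: entry -1/11 ≤ 0; row 3: (48/11)/(16/11) = 3; row 4: (263/11)/(40/11) = 263/40. Minimum is 3 at row 3 (x3 leaves); pivot element 16/11.
Divide row 3 by 16/11; eliminate column x2 from the other rows.
After both pivots, the entry at constraint row 3, column s3 is 5/16.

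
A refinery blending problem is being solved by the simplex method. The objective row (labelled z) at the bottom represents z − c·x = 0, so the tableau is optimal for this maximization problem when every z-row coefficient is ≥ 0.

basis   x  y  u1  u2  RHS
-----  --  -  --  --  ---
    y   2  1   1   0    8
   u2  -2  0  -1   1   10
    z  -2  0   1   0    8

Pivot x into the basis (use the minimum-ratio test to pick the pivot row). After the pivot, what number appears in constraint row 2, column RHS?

18

Ratio test on column x — row 1: 8/2 = 4; row 2: entry -2 ≤ 0. Minimum is 4 at row 1 (y leaves); pivot element 2.
Divide row 1 by 2; eliminate column x from the other rows.
Row 2 update in column RHS: 10 − (-2)·4 = 18.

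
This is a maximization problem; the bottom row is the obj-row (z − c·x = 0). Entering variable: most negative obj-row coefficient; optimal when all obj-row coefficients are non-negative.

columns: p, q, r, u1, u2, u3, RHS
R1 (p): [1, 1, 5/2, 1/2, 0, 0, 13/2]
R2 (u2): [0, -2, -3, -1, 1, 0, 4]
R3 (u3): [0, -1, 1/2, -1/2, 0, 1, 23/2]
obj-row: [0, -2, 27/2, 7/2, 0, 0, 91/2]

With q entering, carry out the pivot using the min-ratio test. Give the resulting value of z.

117/2

Ratio test on column q — row 1: (13/2)/1 = 13/2; row 2: entry -2 ≤ 0; row 3: entry -1 ≤ 0. Minimum is 13/2 at row 1 (p leaves); pivot element 1.
Pivot on row 1; the obj-row RHS becomes 91/2 − (-2)·(13/2) = 117/2.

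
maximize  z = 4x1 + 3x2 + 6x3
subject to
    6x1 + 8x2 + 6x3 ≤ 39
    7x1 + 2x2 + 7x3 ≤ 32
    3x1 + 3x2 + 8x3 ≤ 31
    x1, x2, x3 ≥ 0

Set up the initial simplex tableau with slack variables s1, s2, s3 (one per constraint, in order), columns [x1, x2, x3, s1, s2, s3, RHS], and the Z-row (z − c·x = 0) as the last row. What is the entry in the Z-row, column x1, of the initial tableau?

The Z-row carries the negated objective coefficients: the x1 entry is -4.

-4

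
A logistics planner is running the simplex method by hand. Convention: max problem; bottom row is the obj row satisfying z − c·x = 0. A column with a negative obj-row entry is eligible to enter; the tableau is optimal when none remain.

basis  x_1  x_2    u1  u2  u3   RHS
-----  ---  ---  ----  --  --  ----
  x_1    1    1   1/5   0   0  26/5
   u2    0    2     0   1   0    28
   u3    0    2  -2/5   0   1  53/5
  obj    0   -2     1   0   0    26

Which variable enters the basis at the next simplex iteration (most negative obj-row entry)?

Negative obj-row entries: x_2: -2.
The most negative is -2 in column x_2, so x_2 enters.

x_2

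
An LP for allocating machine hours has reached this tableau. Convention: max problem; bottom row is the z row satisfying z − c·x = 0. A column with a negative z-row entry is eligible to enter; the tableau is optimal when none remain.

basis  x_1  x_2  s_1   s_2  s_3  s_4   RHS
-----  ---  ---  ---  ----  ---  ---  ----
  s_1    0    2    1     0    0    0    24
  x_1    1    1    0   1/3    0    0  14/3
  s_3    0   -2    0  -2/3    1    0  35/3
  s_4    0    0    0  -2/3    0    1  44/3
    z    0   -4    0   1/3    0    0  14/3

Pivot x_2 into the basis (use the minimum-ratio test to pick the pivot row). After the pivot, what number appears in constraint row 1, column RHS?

Ratio test on column x_2 — row 1: 24/2 = 12; row 2: (14/3)/1 = 14/3; row 3: entry -2 ≤ 0; row 4: entry 0 ≤ 0. Minimum is 14/3 at row 2 (x_1 leaves); pivot element 1.
Divide row 2 by 1; eliminate column x_2 from the other rows.
Row 1 update in column RHS: 24 − 2·(14/3) = 44/3.

44/3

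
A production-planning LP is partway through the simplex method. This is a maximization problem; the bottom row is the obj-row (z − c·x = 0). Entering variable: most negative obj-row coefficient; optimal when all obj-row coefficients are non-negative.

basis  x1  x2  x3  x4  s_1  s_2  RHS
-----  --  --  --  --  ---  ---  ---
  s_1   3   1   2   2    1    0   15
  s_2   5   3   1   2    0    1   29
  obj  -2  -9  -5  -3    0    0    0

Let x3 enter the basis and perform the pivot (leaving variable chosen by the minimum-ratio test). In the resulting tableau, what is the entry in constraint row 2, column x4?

Ratio test on column x3 — row 1: 15/2 = 15/2; row 2: 29/1 = 29. Minimum is 15/2 at row 1 (s_1 leaves); pivot element 2.
Divide row 1 by 2; eliminate column x3 from the other rows.
Row 2 update in column x4: 2 − 1·1 = 1.

1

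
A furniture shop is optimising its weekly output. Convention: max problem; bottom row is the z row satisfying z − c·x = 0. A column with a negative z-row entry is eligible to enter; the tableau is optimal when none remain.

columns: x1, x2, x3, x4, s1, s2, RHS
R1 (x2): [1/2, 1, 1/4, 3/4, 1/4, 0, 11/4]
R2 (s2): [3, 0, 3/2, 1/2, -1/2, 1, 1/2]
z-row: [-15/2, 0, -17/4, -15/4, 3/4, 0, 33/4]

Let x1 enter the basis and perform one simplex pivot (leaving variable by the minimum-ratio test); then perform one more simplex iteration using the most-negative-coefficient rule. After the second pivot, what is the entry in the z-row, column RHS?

12

Ratio test on column x1 — row 1: (11/4)/(1/2) = 11/2; row 2: (1/2)/3 = 1/6. Minimum is 1/6 at row 2 (s2 leaves); pivot element 3.
Divide row 2 by 3; eliminate column x1 from the other rows.
Second iteration: most negative z-row entry is -5/2 in column x4, so x4 enters.
Ratio test on column x4 — row 1: (8/3)/(2/3) = 4; row 2: (1/6)/(1/6) = 1. Minimum is 1 at row 2 (x1 leaves); pivot element 1/6.
Divide row 2 by 1/6; eliminate column x4 from the other rows.
After both pivots, the entry at the z-row, column RHS is 12.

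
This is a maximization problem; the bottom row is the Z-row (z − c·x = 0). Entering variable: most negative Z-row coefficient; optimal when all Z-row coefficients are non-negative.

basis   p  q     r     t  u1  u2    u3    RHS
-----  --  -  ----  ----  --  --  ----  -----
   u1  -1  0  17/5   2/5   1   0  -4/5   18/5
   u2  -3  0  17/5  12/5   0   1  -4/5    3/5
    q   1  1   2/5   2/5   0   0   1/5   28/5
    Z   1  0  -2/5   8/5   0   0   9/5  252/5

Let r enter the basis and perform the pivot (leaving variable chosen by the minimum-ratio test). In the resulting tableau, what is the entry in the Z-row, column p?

Ratio test on column r — row 1: (18/5)/(17/5) = 18/17; row 2: (3/5)/(17/5) = 3/17; row 3: (28/5)/(2/5) = 14. Minimum is 3/17 at row 2 (u2 leaves); pivot element 17/5.
Divide row 2 by 17/5; eliminate column r from the other rows.
Z-row update in column p: 1 − (-2/5)·(-15/17) = 11/17.

11/17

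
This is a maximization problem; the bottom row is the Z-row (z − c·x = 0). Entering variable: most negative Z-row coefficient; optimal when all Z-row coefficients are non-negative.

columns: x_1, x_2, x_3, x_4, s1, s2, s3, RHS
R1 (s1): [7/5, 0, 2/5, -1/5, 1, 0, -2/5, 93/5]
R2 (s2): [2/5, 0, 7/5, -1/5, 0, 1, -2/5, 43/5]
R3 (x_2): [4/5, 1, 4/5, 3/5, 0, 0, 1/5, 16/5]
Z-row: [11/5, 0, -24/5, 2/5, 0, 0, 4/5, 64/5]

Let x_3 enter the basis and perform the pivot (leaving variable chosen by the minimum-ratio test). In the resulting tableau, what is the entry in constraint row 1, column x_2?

Ratio test on column x_3 — row 1: (93/5)/(2/5) = 93/2; row 2: (43/5)/(7/5) = 43/7; row 3: (16/5)/(4/5) = 4. Minimum is 4 at row 3 (x_2 leaves); pivot element 4/5.
Divide row 3 by 4/5; eliminate column x_3 from the other rows.
Row 1 update in column x_2: 0 − (2/5)·(5/4) = -1/2.

-1/2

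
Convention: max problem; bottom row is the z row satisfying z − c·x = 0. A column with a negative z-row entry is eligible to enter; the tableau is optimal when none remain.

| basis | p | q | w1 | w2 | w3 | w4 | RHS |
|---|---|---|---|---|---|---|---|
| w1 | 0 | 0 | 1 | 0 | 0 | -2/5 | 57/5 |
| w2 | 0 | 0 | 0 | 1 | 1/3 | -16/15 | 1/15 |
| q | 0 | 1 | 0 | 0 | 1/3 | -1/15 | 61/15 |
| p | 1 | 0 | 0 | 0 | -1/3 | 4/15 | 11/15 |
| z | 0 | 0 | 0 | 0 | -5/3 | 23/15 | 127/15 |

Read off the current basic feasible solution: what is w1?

57/5

w1 is basic (row 1); its value is the RHS of that row, 57/5.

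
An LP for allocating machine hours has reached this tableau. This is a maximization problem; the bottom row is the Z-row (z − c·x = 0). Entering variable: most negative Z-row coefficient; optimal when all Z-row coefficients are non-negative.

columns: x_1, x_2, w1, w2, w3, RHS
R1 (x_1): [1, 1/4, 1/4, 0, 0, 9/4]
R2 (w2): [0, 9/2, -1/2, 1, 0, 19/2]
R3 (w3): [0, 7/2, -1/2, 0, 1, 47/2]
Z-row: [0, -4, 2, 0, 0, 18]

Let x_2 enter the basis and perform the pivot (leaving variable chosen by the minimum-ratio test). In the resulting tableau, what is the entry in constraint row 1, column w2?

Ratio test on column x_2 — row 1: (9/4)/(1/4) = 9; row 2: (19/2)/(9/2) = 19/9; row 3: (47/2)/(7/2) = 47/7. Minimum is 19/9 at row 2 (w2 leaves); pivot element 9/2.
Divide row 2 by 9/2; eliminate column x_2 from the other rows.
Row 1 update in column w2: 0 − (1/4)·(2/9) = -1/18.

-1/18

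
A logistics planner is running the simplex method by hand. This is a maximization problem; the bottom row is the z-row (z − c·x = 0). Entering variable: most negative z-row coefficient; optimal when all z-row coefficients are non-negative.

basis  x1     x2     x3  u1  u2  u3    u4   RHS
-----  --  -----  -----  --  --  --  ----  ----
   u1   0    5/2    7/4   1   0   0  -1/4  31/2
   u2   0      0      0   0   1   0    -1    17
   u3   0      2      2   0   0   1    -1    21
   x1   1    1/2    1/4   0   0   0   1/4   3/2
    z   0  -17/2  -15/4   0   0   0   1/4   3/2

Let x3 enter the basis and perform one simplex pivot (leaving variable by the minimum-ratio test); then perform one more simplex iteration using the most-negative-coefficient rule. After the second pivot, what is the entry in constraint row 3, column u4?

-2

Ratio test on column x3 — row 1: (31/2)/(7/4) = 62/7; row 2: entry 0 ≤ 0; row 3: 21/2 = 21/2; row 4: (3/2)/(1/4) = 6. Minimum is 6 at row 4 (x1 leaves); pivot element 1/4.
Divide row 4 by 1/4; eliminate column x3 from the other rows.
Second iteration: most negative z-row entry is -1 in column x2, so x2 enters.
Ratio test on column x2 — row 1: entry -1 ≤ 0; row 2: entry 0 ≤ 0; row 3: entry -2 ≤ 0; row 4: 6/2 = 3. Minimum is 3 at row 4 (x3 leaves); pivot element 2.
Divide row 4 by 2; eliminate column x2 from the other rows.
After both pivots, the entry at constraint row 3, column u4 is -2.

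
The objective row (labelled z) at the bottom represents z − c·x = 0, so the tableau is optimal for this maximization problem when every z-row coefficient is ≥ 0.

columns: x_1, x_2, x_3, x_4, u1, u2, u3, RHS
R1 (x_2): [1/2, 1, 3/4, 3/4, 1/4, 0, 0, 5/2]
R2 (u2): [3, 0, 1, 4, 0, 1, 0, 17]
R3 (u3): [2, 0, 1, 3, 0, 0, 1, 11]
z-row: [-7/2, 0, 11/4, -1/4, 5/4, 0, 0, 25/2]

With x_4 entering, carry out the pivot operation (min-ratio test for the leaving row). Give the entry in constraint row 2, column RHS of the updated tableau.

Ratio test on column x_4 — row 1: (5/2)/(3/4) = 10/3; row 2: 17/4 = 17/4; row 3: 11/3 = 11/3. Minimum is 10/3 at row 1 (x_2 leaves); pivot element 3/4.
Divide row 1 by 3/4; eliminate column x_4 from the other rows.
Row 2 update in column RHS: 17 − 4·(10/3) = 11/3.

11/3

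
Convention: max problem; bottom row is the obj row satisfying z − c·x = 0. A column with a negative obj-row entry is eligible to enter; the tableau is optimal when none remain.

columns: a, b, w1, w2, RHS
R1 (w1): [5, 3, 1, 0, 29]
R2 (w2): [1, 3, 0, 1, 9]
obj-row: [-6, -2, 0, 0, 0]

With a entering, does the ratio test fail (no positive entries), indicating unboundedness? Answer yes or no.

Column a has positive entries in row(s) 1, 2, so the ratio test bounds it — not unbounded.

no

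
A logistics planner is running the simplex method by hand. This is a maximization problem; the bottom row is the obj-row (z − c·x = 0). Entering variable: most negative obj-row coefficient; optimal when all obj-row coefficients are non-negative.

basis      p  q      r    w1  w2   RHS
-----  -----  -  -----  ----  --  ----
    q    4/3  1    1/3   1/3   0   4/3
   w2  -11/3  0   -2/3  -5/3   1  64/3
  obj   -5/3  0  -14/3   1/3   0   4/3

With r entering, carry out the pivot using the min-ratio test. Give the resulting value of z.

Ratio test on column r — row 1: (4/3)/(1/3) = 4; row 2: entry -2/3 ≤ 0. Minimum is 4 at row 1 (q leaves); pivot element 1/3.
Pivot on row 1; the obj-row RHS becomes 4/3 − (-14/3)·4 = 20.

20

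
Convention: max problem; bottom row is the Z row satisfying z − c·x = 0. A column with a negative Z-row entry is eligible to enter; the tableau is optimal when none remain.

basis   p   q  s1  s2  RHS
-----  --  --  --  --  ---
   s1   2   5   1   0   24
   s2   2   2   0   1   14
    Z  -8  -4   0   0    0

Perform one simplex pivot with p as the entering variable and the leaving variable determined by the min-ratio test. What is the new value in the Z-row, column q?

4

Ratio test on column p — row 1: 24/2 = 12; row 2: 14/2 = 7. Minimum is 7 at row 2 (s2 leaves); pivot element 2.
Divide row 2 by 2; eliminate column p from the other rows.
Z-row update in column q: -4 − (-8)·1 = 4.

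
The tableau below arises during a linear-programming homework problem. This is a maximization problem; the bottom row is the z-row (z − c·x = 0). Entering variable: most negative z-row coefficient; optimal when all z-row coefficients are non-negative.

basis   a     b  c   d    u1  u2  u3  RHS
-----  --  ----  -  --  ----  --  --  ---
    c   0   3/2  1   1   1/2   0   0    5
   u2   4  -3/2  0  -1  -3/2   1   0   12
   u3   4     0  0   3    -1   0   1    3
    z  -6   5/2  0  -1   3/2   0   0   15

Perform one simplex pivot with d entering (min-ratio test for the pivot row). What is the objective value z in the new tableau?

Ratio test on column d — row 1: 5/1 = 5; row 2: entry -1 ≤ 0; row 3: 3/3 = 1. Minimum is 1 at row 3 (u3 leaves); pivot element 3.
Pivot on row 3; the z-row RHS becomes 15 − (-1)·1 = 16.

16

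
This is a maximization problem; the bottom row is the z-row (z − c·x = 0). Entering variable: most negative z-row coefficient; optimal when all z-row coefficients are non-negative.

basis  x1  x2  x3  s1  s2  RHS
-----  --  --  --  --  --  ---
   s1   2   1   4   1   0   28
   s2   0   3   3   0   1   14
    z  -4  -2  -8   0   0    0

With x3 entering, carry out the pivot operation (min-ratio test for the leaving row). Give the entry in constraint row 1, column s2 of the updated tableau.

-4/3

Ratio test on column x3 — row 1: 28/4 = 7; row 2: 14/3 = 14/3. Minimum is 14/3 at row 2 (s2 leaves); pivot element 3.
Divide row 2 by 3; eliminate column x3 from the other rows.
Row 1 update in column s2: 0 − 4·(1/3) = -4/3.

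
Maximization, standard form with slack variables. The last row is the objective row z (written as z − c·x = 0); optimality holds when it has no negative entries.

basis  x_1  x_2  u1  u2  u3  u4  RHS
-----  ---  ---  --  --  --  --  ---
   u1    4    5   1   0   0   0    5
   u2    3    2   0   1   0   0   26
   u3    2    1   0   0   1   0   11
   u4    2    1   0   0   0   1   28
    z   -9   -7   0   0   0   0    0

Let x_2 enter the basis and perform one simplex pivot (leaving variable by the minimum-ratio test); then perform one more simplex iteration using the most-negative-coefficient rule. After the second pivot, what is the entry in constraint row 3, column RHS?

17/2

Ratio test on column x_2 — row 1: 5/5 = 1; row 2: 26/2 = 13; row 3: 11/1 = 11; row 4: 28/1 = 28. Minimum is 1 at row 1 (u1 leaves); pivot element 5.
Divide row 1 by 5; eliminate column x_2 from the other rows.
Second iteration: most negative z-row entry is -17/5 in column x_1, so x_1 enters.
Ratio test on column x_1 — row 1: 1/(4/5) = 5/4; row 2: 24/(7/5) = 120/7; row 3: 10/(6/5) = 25/3; row 4: 27/(6/5) = 45/2. Minimum is 5/4 at row 1 (x_2 leaves); pivot element 4/5.
Divide row 1 by 4/5; eliminate column x_1 from the other rows.
After both pivots, the entry at constraint row 3, column RHS is 17/2.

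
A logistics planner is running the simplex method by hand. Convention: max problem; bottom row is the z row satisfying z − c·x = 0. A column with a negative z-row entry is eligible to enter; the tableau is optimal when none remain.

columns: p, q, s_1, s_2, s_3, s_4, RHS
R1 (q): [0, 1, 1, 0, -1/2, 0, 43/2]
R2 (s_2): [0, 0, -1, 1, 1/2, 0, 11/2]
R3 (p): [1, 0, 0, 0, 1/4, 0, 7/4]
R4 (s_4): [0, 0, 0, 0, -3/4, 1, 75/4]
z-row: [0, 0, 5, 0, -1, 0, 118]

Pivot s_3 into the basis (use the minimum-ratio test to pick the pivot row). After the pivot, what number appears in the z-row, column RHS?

125

Ratio test on column s_3 — row 1: entry -1/2 ≤ 0; row 2: (11/2)/(1/2) = 11; row 3: (7/4)/(1/4) = 7; row 4: entry -3/4 ≤ 0. Minimum is 7 at row 3 (p leaves); pivot element 1/4.
Divide row 3 by 1/4; eliminate column s_3 from the other rows.
z-row update in column RHS: 118 − (-1)·7 = 125.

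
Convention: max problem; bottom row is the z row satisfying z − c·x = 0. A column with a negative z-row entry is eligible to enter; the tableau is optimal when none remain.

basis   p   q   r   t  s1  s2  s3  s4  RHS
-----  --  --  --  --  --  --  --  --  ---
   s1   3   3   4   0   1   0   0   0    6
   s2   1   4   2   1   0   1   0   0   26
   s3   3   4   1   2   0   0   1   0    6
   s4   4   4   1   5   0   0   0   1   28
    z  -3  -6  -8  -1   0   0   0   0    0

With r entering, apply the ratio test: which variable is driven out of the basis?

s1

Column r entries and ratios — s1: 6/4 = 3/2; s2: 26/2 = 13; s3: 6/1 = 6; s4: 28/1 = 28.
Smallest ratio is 3/2 in the row of s1, so s1 leaves.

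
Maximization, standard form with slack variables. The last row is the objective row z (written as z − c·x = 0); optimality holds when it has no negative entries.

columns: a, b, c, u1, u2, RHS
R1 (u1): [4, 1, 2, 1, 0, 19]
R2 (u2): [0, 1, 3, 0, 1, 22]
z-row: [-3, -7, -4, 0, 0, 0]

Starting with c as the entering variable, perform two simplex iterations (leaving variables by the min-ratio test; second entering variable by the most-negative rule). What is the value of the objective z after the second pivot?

103

Ratio test on column c — row 1: 19/2 = 19/2; row 2: 22/3 = 22/3. Minimum is 22/3 at row 2 (u2 leaves); pivot element 3.
Pivot on row 2; the z-row RHS becomes 0 − (-4)·(22/3) = 88/3.
Next entering variable (most negative z-row entry -17/3): b.
Ratio test on column b — row 1: (13/3)/(1/3) = 13; row 2: (22/3)/(1/3) = 22. Minimum is 13 at row 1 (u1 leaves); pivot element 1/3.
After the second pivot the z-row RHS is 88/3 − (-17/3)·13 = 103.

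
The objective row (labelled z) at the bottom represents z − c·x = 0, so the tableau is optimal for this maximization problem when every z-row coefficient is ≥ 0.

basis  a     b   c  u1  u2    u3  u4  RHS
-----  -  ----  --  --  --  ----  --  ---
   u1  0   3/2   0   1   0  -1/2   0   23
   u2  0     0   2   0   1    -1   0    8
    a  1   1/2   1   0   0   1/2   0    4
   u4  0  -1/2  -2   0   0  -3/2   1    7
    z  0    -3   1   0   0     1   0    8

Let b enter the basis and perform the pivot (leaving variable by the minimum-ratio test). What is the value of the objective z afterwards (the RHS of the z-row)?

Ratio test on column b — row 1: 23/(3/2) = 46/3; row 2: entry 0 ≤ 0; row 3: 4/(1/2) = 8; row 4: entry -1/2 ≤ 0. Minimum is 8 at row 3 (a leaves); pivot element 1/2.
Pivot on row 3; the z-row RHS becomes 8 − (-3)·8 = 32.

32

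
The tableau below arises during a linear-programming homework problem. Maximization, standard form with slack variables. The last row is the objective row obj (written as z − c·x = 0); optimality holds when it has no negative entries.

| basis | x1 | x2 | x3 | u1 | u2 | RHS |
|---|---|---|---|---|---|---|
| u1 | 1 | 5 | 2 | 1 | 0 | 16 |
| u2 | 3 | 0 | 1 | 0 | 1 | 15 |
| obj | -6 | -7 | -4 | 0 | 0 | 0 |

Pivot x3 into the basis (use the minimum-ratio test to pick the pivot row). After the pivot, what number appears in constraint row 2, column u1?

-1/2

Ratio test on column x3 — row 1: 16/2 = 8; row 2: 15/1 = 15. Minimum is 8 at row 1 (u1 leaves); pivot element 2.
Divide row 1 by 2; eliminate column x3 from the other rows.
Row 2 update in column u1: 0 − 1·(1/2) = -1/2.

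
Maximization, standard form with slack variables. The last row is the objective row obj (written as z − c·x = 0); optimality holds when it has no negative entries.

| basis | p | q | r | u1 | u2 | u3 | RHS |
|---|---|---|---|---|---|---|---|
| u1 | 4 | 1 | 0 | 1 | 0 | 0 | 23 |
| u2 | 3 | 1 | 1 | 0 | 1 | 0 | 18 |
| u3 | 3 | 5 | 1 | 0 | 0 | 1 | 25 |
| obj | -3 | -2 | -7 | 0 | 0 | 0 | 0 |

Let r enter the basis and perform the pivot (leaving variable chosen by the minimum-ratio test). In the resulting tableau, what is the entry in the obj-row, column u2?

7

Ratio test on column r — row 1: entry 0 ≤ 0; row 2: 18/1 = 18; row 3: 25/1 = 25. Minimum is 18 at row 2 (u2 leaves); pivot element 1.
Divide row 2 by 1; eliminate column r from the other rows.
obj-row update in column u2: 0 − (-7)·1 = 7.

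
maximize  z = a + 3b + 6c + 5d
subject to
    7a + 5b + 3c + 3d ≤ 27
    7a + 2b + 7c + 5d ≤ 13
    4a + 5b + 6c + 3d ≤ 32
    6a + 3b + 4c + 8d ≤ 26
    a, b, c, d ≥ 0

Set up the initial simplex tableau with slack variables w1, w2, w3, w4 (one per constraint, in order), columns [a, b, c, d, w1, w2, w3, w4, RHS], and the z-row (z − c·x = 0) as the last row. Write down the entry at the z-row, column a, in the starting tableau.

The z-row carries the negated objective coefficients: the a entry is -1.

-1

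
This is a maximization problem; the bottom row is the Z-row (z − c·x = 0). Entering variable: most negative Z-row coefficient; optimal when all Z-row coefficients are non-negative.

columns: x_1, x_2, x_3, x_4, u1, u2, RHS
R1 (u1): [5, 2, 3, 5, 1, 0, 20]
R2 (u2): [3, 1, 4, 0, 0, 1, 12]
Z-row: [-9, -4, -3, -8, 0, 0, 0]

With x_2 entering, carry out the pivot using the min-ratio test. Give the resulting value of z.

Ratio test on column x_2 — row 1: 20/2 = 10; row 2: 12/1 = 12. Minimum is 10 at row 1 (u1 leaves); pivot element 2.
Pivot on row 1; the Z-row RHS becomes 0 − (-4)·10 = 40.

40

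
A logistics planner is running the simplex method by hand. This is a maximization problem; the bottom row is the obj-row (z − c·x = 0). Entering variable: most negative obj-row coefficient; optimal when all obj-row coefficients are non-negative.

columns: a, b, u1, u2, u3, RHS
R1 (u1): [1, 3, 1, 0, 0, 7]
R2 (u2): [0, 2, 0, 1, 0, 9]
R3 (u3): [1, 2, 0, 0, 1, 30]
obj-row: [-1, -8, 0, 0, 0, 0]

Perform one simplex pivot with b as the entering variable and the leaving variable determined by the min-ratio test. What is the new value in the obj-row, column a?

Ratio test on column b — row 1: 7/3 = 7/3; row 2: 9/2 = 9/2; row 3: 30/2 = 15. Minimum is 7/3 at row 1 (u1 leaves); pivot element 3.
Divide row 1 by 3; eliminate column b from the other rows.
obj-row update in column a: -1 − (-8)·(1/3) = 5/3.

5/3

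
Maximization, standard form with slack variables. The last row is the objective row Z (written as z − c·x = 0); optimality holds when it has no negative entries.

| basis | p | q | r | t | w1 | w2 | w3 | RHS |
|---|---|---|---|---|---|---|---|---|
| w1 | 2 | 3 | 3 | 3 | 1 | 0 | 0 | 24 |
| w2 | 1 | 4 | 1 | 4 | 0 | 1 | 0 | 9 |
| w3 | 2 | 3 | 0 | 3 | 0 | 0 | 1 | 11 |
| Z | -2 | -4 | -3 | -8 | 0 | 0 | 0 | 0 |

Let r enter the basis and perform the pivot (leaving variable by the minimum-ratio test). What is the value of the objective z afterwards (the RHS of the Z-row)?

24

Ratio test on column r — row 1: 24/3 = 8; row 2: 9/1 = 9; row 3: entry 0 ≤ 0. Minimum is 8 at row 1 (w1 leaves); pivot element 3.
Pivot on row 1; the Z-row RHS becomes 0 − (-3)·8 = 24.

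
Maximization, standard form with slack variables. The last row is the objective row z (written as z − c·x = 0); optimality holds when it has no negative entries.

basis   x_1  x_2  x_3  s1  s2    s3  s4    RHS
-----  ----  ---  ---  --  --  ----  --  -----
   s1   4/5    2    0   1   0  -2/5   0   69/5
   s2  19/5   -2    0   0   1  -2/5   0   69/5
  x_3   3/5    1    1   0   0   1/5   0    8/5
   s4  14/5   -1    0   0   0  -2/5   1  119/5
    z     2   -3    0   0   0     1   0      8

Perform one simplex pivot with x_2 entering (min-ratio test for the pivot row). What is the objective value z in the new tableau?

Ratio test on column x_2 — row 1: (69/5)/2 = 69/10; row 2: entry -2 ≤ 0; row 3: (8/5)/1 = 8/5; row 4: entry -1 ≤ 0. Minimum is 8/5 at row 3 (x_3 leaves); pivot element 1.
Pivot on row 3; the z-row RHS becomes 8 − (-3)·(8/5) = 64/5.

64/5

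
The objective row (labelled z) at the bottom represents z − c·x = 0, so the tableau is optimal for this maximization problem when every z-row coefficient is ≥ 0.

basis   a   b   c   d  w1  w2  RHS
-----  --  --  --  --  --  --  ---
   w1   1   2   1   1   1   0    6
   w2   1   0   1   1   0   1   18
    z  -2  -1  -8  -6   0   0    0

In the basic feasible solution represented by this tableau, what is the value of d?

0

d is not in the basis, so in the current basic feasible solution d = 0.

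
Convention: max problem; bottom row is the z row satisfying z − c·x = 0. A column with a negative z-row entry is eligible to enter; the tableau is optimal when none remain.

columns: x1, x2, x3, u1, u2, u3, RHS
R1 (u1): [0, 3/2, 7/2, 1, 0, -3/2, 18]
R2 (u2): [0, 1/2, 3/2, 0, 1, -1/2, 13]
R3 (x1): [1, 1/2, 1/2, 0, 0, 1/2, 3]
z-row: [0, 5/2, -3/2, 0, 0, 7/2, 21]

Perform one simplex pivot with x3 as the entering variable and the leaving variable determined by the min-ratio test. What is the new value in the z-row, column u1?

Ratio test on column x3 — row 1: 18/(7/2) = 36/7; row 2: 13/(3/2) = 26/3; row 3: 3/(1/2) = 6. Minimum is 36/7 at row 1 (u1 leaves); pivot element 7/2.
Divide row 1 by 7/2; eliminate column x3 from the other rows.
z-row update in column u1: 0 − (-3/2)·(2/7) = 3/7.

3/7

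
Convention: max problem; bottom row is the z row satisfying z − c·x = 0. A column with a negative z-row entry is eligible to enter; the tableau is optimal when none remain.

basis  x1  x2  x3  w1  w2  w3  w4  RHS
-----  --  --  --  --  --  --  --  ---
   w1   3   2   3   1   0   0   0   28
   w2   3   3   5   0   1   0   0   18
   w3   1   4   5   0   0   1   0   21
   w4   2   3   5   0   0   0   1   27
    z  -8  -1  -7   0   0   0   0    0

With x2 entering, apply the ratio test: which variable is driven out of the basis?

w3

Column x2 entries and ratios — w1: 28/2 = 14; w2: 18/3 = 6; w3: 21/4 = 21/4; w4: 27/3 = 9.
Smallest ratio is 21/4 in the row of w3, so w3 leaves.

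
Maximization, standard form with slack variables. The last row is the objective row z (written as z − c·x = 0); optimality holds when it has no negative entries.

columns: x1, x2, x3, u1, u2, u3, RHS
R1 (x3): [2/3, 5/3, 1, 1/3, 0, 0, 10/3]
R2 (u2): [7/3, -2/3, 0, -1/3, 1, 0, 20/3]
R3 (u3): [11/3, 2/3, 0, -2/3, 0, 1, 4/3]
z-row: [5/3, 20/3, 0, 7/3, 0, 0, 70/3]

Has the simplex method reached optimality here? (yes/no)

Every z-row coefficient is ≥ 0, so the tableau is optimal.

yes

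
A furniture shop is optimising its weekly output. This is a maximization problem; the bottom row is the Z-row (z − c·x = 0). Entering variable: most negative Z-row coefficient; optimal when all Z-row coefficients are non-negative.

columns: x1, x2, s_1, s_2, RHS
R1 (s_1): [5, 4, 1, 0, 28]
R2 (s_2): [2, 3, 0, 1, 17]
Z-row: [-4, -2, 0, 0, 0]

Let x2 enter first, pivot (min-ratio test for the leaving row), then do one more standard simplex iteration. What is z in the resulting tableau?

122/7

Ratio test on column x2 — row 1: 28/4 = 7; row 2: 17/3 = 17/3. Minimum is 17/3 at row 2 (s_2 leaves); pivot element 3.
Pivot on row 2; the Z-row RHS becomes 0 − (-2)·(17/3) = 34/3.
Next entering variable (most negative Z-row entry -8/3): x1.
Ratio test on column x1 — row 1: (16/3)/(7/3) = 16/7; row 2: (17/3)/(2/3) = 17/2. Minimum is 16/7 at row 1 (s_1 leaves); pivot element 7/3.
After the second pivot the Z-row RHS is 34/3 − (-8/3)·(16/7) = 122/7.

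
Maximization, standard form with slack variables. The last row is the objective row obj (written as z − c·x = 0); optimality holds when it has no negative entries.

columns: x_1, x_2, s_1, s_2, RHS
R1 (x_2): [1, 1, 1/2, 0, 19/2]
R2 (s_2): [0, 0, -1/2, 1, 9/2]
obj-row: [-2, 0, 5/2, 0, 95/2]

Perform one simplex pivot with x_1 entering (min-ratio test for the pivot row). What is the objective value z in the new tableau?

133/2

Ratio test on column x_1 — row 1: (19/2)/1 = 19/2; row 2: entry 0 ≤ 0. Minimum is 19/2 at row 1 (x_2 leaves); pivot element 1.
Pivot on row 1; the obj-row RHS becomes 95/2 − (-2)·(19/2) = 133/2.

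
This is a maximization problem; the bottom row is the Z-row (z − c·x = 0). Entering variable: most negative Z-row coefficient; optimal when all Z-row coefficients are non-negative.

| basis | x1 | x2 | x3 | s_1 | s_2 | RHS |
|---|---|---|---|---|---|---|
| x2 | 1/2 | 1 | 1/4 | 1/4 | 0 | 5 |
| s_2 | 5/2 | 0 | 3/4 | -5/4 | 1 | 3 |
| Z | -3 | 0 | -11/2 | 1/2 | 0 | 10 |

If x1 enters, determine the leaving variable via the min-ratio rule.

Column x1 entries and ratios — x2: 5/(1/2) = 10; s_2: 3/(5/2) = 6/5.
Smallest ratio is 6/5 in the row of s_2, so s_2 leaves.

s_2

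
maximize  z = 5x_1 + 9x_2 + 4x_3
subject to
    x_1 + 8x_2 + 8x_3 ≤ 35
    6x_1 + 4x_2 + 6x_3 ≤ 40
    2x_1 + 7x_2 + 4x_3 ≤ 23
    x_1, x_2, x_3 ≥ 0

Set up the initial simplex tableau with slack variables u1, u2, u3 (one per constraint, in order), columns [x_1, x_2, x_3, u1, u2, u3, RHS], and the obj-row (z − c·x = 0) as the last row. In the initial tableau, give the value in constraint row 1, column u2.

0

Slack u2 belongs to constraint 2; its column is the unit vector e_2, so the entry in row 1 is 0.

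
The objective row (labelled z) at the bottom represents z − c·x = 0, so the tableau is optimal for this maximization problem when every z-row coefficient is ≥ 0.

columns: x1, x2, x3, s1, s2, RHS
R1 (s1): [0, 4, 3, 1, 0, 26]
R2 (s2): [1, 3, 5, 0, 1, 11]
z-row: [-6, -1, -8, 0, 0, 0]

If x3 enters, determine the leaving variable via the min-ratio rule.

s2

Column x3 entries and ratios — s1: 26/3 = 26/3; s2: 11/5 = 11/5.
Smallest ratio is 11/5 in the row of s2, so s2 leaves.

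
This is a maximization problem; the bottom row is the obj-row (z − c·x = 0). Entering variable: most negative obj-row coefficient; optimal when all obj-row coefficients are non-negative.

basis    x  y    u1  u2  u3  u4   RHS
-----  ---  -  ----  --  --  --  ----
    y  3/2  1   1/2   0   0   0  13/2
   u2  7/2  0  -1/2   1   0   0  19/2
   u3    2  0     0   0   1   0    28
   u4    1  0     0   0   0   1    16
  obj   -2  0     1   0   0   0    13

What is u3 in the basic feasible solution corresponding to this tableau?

u3 is basic (row 3); its value is the RHS of that row, 28.

28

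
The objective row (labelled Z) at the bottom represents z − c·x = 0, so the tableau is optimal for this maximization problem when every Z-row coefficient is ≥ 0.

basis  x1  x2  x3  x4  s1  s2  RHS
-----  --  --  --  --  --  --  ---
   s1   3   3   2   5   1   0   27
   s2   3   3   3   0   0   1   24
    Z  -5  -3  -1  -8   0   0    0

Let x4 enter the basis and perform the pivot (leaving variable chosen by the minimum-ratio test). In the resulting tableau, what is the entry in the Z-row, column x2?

Ratio test on column x4 — row 1: 27/5 = 27/5; row 2: entry 0 ≤ 0. Minimum is 27/5 at row 1 (s1 leaves); pivot element 5.
Divide row 1 by 5; eliminate column x4 from the other rows.
Z-row update in column x2: -3 − (-8)·(3/5) = 9/5.

9/5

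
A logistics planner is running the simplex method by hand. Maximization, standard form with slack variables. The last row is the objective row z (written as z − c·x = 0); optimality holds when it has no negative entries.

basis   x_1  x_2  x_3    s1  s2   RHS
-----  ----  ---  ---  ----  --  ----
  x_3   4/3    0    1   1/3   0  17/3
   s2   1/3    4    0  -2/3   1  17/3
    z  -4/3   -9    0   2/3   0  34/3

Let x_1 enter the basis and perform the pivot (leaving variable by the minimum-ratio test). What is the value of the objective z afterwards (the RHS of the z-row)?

17

Ratio test on column x_1 — row 1: (17/3)/(4/3) = 17/4; row 2: (17/3)/(1/3) = 17. Minimum is 17/4 at row 1 (x_3 leaves); pivot element 4/3.
Pivot on row 1; the z-row RHS becomes 34/3 − (-4/3)·(17/4) = 17.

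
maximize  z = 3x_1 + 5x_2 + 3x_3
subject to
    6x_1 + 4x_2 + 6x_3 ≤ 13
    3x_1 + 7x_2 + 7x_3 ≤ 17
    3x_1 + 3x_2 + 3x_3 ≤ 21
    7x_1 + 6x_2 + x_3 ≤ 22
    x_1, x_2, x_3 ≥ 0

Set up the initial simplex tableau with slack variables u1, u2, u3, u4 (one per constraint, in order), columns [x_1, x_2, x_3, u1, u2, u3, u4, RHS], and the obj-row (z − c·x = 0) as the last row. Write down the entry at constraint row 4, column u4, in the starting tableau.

Slack u4 belongs to constraint 4; its column is the unit vector e_4, so the entry in row 4 is 1.

1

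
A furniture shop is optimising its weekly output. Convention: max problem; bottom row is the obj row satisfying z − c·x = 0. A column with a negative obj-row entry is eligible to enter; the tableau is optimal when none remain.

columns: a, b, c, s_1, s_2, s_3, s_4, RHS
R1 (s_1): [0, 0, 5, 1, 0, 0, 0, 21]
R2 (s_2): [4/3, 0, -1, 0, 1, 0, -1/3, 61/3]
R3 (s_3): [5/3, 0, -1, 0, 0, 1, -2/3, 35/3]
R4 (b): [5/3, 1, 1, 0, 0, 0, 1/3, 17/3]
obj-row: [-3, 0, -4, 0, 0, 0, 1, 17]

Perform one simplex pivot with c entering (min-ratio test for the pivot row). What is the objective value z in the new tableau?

169/5

Ratio test on column c — row 1: 21/5 = 21/5; row 2: entry -1 ≤ 0; row 3: entry -1 ≤ 0; row 4: (17/3)/1 = 17/3. Minimum is 21/5 at row 1 (s_1 leaves); pivot element 5.
Pivot on row 1; the obj-row RHS becomes 17 − (-4)·(21/5) = 169/5.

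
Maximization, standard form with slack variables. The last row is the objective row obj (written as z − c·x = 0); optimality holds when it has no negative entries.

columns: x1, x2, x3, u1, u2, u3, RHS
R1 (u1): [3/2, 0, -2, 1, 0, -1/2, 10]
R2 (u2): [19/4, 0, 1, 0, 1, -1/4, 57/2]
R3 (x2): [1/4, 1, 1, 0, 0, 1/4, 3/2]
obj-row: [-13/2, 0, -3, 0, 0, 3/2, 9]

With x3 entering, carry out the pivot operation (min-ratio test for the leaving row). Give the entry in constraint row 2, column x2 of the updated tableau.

-1

Ratio test on column x3 — row 1: entry -2 ≤ 0; row 2: (57/2)/1 = 57/2; row 3: (3/2)/1 = 3/2. Minimum is 3/2 at row 3 (x2 leaves); pivot element 1.
Divide row 3 by 1; eliminate column x3 from the other rows.
Row 2 update in column x2: 0 − 1·1 = -1.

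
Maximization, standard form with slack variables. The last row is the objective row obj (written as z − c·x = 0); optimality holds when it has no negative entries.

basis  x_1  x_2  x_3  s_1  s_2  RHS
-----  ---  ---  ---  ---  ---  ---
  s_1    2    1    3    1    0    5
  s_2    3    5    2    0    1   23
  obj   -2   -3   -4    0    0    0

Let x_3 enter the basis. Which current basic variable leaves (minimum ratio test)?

s_1

Column x_3 entries and ratios — s_1: 5/3 = 5/3; s_2: 23/2 = 23/2.
Smallest ratio is 5/3 in the row of s_1, so s_1 leaves.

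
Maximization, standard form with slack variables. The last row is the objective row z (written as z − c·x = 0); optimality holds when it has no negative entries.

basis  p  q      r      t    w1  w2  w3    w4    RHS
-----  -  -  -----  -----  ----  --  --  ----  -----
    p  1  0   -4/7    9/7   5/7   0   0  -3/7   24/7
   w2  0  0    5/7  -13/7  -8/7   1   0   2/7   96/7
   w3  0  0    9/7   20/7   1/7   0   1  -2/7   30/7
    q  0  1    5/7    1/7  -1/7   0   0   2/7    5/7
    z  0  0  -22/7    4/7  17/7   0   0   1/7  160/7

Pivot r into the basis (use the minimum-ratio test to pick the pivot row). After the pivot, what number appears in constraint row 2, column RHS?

Ratio test on column r — row 1: entry -4/7 ≤ 0; row 2: (96/7)/(5/7) = 96/5; row 3: (30/7)/(9/7) = 10/3; row 4: (5/7)/(5/7) = 1. Minimum is 1 at row 4 (q leaves); pivot element 5/7.
Divide row 4 by 5/7; eliminate column r from the other rows.
Row 2 update in column RHS: 96/7 − (5/7)·1 = 13.

13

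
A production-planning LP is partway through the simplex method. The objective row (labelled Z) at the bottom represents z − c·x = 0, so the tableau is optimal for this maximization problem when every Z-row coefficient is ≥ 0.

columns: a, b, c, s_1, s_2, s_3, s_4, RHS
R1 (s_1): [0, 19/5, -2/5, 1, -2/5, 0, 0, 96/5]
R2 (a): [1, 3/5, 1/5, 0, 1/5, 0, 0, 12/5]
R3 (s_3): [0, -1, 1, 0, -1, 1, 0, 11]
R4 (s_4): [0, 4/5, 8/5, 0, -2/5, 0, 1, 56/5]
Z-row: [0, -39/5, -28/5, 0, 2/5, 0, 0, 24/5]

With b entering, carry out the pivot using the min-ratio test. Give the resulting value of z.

36

Ratio test on column b — row 1: (96/5)/(19/5) = 96/19; row 2: (12/5)/(3/5) = 4; row 3: entry -1 ≤ 0; row 4: (56/5)/(4/5) = 14. Minimum is 4 at row 2 (a leaves); pivot element 3/5.
Pivot on row 2; the Z-row RHS becomes 24/5 − (-39/5)·4 = 36.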